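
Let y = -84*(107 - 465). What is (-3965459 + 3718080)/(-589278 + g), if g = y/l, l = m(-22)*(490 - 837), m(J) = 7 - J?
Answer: 2489374877/5929934586 ≈ 0.41980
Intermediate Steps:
l = -10063 (l = (7 - 1*(-22))*(490 - 837) = (7 + 22)*(-347) = 29*(-347) = -10063)
y = 30072 (y = -84*(-358) = 30072)
g = -30072/10063 (g = 30072/(-10063) = 30072*(-1/10063) = -30072/10063 ≈ -2.9884)
(-3965459 + 3718080)/(-589278 + g) = (-3965459 + 3718080)/(-589278 - 30072/10063) = -247379/(-5929934586/10063) = -247379*(-10063/5929934586) = 2489374877/5929934586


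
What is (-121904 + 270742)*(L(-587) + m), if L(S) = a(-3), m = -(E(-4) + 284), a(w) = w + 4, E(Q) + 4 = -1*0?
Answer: -41525802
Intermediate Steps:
E(Q) = -4 (E(Q) = -4 - 1*0 = -4 + 0 = -4)
a(w) = 4 + w
m = -280 (m = -(-4 + 284) = -1*280 = -280)
L(S) = 1 (L(S) = 4 - 3 = 1)
(-121904 + 270742)*(L(-587) + m) = (-121904 + 270742)*(1 - 280) = 148838*(-279) = -41525802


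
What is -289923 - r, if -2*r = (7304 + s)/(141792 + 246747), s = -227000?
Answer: -1632558005/5631 ≈ -2.8992e+5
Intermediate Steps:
r = 1592/5631 (r = -(7304 - 227000)/(2*(141792 + 246747)) = -(-109848)/388539 = -1/2*(-3184/5631) = 1592/5631 ≈ 0.28272)
-289923 - r = -289923 - 1*1592/5631 = -289923 - 1592/5631 = -1632558005/5631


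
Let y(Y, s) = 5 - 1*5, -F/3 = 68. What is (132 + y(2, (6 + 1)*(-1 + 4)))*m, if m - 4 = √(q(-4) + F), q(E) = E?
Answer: 528 + 528*I*√13 ≈ 528.0 + 1903.7*I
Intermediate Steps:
F = -204 (F = -3*68 = -204)
y(Y, s) = 0 (y(Y, s) = 5 - 5 = 0)
m = 4 + 4*I*√13 (m = 4 + √(-4 - 204) = 4 + √(-208) = 4 + 4*I*√13 ≈ 4.0 + 14.422*I)
(132 + y(2, (6 + 1)*(-1 + 4)))*m = (132 + 0)*(4 + 4*I*√13) = 132*(4 + 4*I*√13) = 528 + 528*I*√13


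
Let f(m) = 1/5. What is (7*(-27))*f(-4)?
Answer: -189/5 ≈ -37.800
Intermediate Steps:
f(m) = 1/5
(7*(-27))*f(-4) = (7*(-27))*(1/5) = -189*1/5 = -189/5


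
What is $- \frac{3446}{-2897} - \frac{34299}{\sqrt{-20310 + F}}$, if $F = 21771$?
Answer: $\frac{3446}{2897} - \frac{11433 \sqrt{1461}}{487} \approx -896.15$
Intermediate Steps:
$- \frac{3446}{-2897} - \frac{34299}{\sqrt{-20310 + F}} = - \frac{3446}{-2897} - \frac{34299}{\sqrt{-20310 + 21771}} = \left(-3446\right) \left(- \frac{1}{2897}\right) - \frac{34299}{\sqrt{1461}} = \frac{3446}{2897} - 34299 \frac{\sqrt{1461}}{1461} = \frac{3446}{2897} - \frac{11433 \sqrt{1461}}{487}$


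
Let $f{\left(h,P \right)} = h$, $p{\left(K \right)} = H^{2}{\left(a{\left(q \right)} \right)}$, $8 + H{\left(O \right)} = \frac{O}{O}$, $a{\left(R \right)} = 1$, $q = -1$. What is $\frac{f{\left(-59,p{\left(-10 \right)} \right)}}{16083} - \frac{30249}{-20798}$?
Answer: $\frac{485267585}{334494234} \approx 1.4508$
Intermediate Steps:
$H{\left(O \right)} = -7$ ($H{\left(O \right)} = -8 + \frac{O}{O} = -8 + 1 = -7$)
$p{\left(K \right)} = 49$ ($p{\left(K \right)} = \left(-7\right)^{2} = 49$)
$\frac{f{\left(-59,p{\left(-10 \right)} \right)}}{16083} - \frac{30249}{-20798} = - \frac{59}{16083} - \frac{30249}{-20798} = \left(-59\right) \frac{1}{16083} - - \frac{30249}{20798} = - \frac{59}{16083} + \frac{30249}{20798} = \frac{485267585}{334494234}$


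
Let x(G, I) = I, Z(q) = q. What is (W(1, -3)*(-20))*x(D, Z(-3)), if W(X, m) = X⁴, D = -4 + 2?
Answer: 60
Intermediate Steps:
D = -2
(W(1, -3)*(-20))*x(D, Z(-3)) = (1⁴*(-20))*(-3) = (1*(-20))*(-3) = -20*(-3) = 60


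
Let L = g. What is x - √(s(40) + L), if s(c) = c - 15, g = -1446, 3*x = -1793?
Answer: -1793/3 - 7*I*√29 ≈ -597.67 - 37.696*I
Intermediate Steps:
x = -1793/3 (x = (⅓)*(-1793) = -1793/3 ≈ -597.67)
L = -1446
s(c) = -15 + c
x - √(s(40) + L) = -1793/3 - √((-15 + 40) - 1446) = -1793/3 - √(25 - 1446) = -1793/3 - √(-1421) = -1793/3 - 7*I*√29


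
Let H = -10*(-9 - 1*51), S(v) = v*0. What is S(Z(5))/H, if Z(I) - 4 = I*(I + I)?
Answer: 0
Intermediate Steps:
Z(I) = 4 + 2*I² (Z(I) = 4 + I*(I + I) = 4 + I*(2*I) = 4 + 2*I²)
S(v) = 0
H = 600 (H = -10*(-9 - 51) = -10*(-60) = 600)
S(Z(5))/H = 0/600 = 0*(1/600) = 0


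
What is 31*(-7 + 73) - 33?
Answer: 2013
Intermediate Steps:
31*(-7 + 73) - 33 = 31*66 - 33 = 2046 - 33 = 2013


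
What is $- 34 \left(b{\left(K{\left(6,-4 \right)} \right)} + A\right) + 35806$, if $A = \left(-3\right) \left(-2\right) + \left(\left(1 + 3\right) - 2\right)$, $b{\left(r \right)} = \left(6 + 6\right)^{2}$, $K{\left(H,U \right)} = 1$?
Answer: $30638$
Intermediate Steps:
$b{\left(r \right)} = 144$ ($b{\left(r \right)} = 12^{2} = 144$)
$A = 8$ ($A = 6 + \left(4 - 2\right) = 6 + 2 = 8$)
$- 34 \left(b{\left(K{\left(6,-4 \right)} \right)} + A\right) + 35806 = - 34 \left(144 + 8\right) + 35806 = \left(-34\right) 152 + 35806 = -5168 + 35806 = 30638$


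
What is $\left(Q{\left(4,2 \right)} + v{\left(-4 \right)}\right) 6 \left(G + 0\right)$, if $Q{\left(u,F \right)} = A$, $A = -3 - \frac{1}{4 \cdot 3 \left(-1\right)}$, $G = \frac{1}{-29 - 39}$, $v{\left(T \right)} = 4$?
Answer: $- \frac{13}{136} \approx -0.095588$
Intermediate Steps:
$G = - \frac{1}{68}$ ($G = \frac{1}{-68} = - \frac{1}{68} \approx -0.014706$)
$A = - \frac{35}{12}$ ($A = -3 - \frac{1}{12 \left(-1\right)} = -3 - \frac{1}{-12} = -3 - - \frac{1}{12} = -3 + \frac{1}{12} = - \frac{35}{12} \approx -2.9167$)
$Q{\left(u,F \right)} = - \frac{35}{12}$
$\left(Q{\left(4,2 \right)} + v{\left(-4 \right)}\right) 6 \left(G + 0\right) = \left(- \frac{35}{12} + 4\right) 6 \left(- \frac{1}{68} + 0\right) = \frac{13}{12} \cdot 6 \left(- \frac{1}{68}\right) = \frac{13}{2} \left(- \frac{1}{68}\right) = - \frac{13}{136}$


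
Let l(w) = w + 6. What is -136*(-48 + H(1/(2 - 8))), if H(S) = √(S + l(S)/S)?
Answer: 6528 - 68*I*√1266/3 ≈ 6528.0 - 806.5*I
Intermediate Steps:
l(w) = 6 + w
H(S) = √(S + (6 + S)/S)
-136*(-48 + H(1/(2 - 8))) = -136*(-48 + √(1 + 1/(2 - 8) + 6/(1/(2 - 8)))) = -136*(-48 + √(1 + 1/(-6) + 6/(1/(-6)))) = -136*(-48 + √(1 - ⅙ + 6/(-⅙))) = -136*(-48 + √(1 - ⅙ + 6*(-6))) = -136*(-48 + √(1 - ⅙ - 36)) = -136*(-48 + √(-211/6)) = -136*(-48 + I*√1266/6) = 6528 - 68*I*√1266/3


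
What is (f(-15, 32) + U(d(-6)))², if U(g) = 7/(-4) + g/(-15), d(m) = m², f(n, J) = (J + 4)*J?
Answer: 527023849/400 ≈ 1.3176e+6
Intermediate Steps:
f(n, J) = J*(4 + J) (f(n, J) = (4 + J)*J = J*(4 + J))
U(g) = -7/4 - g/15 (U(g) = 7*(-¼) + g*(-1/15) = -7/4 - g/15)
(f(-15, 32) + U(d(-6)))² = (32*(4 + 32) + (-7/4 - 1/15*(-6)²))² = (32*36 + (-7/4 - 1/15*36))² = (1152 + (-7/4 - 12/5))² = (1152 - 83/20)² = (22957/20)² = 527023849/400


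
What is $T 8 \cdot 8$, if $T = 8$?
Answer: $512$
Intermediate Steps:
$T 8 \cdot 8 = 8 \cdot 8 \cdot 8 = 8 \cdot 64 = 512$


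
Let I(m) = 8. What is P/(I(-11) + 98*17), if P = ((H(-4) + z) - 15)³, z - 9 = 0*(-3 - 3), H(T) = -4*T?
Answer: 500/837 ≈ 0.59737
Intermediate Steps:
z = 9 (z = 9 + 0*(-3 - 3) = 9 + 0*(-6) = 9 + 0 = 9)
P = 1000 (P = ((-4*(-4) + 9) - 15)³ = ((16 + 9) - 15)³ = (25 - 15)³ = 10³ = 1000)
P/(I(-11) + 98*17) = 1000/(8 + 98*17) = 1000/(8 + 1666) = 1000/1674 = 1000*(1/1674) = 500/837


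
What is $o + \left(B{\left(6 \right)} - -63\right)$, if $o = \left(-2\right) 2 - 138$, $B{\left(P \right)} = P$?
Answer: $-73$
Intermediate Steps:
$o = -142$ ($o = -4 - 138 = -142$)
$o + \left(B{\left(6 \right)} - -63\right) = -142 + \left(6 - -63\right) = -142 + \left(6 + 63\right) = -142 + 69 = -73$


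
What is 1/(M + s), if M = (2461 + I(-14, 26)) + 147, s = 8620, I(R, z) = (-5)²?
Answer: 1/11253 ≈ 8.8865e-5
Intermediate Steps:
I(R, z) = 25
M = 2633 (M = (2461 + 25) + 147 = 2486 + 147 = 2633)
1/(M + s) = 1/(2633 + 8620) = 1/11253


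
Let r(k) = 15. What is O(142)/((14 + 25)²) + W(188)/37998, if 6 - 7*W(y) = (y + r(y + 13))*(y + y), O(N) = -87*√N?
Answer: -38161/132993 - 29*√142/507 ≈ -0.96855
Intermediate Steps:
W(y) = 6/7 - 2*y*(15 + y)/7 (W(y) = 6/7 - (y + 15)*(y + y)/7 = 6/7 - (15 + y)*2*y/7 = 6/7 - 2*y*(15 + y)/7)
O(142)/((14 + 25)²) + W(188)/37998 = (-87*√142)/((14 + 25)²) + (6/7 - 30/7*188 - 2/7*188²)/37998 = (-87*√142)/(39²) + (6/7 - 5640/7 - 2/7*35344)*(1/37998) = -87*√142/1521 + (6/7 - 5640/7 - 70688/7)*(1/37998) = -87*√142*(1/1521) - 76322/7*1/37998 = -29*√142/507 - 38161/132993 = -38161/132993 - 29*√142/507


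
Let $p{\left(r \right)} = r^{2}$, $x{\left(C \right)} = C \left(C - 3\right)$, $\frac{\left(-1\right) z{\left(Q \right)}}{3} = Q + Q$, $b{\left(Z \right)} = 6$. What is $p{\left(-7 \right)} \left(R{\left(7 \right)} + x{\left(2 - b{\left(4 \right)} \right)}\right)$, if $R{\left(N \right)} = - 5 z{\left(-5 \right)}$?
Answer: $-5978$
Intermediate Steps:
$z{\left(Q \right)} = - 6 Q$ ($z{\left(Q \right)} = - 3 \left(Q + Q\right) = - 3 \cdot 2 Q = - 6 Q$)
$x{\left(C \right)} = C \left(-3 + C\right)$
$R{\left(N \right)} = -150$ ($R{\left(N \right)} = - 5 \left(\left(-6\right) \left(-5\right)\right) = \left(-5\right) 30 = -150$)
$p{\left(-7 \right)} \left(R{\left(7 \right)} + x{\left(2 - b{\left(4 \right)} \right)}\right) = \left(-7\right)^{2} \left(-150 + \left(2 - 6\right) \left(-3 + \left(2 - 6\right)\right)\right) = 49 \left(-150 + \left(2 - 6\right) \left(-3 + \left(2 - 6\right)\right)\right) = 49 \left(-150 - 4 \left(-3 - 4\right)\right) = 49 \left(-150 - -28\right) = 49 \left(-150 + 28\right) = 49 \left(-122\right) = -5978$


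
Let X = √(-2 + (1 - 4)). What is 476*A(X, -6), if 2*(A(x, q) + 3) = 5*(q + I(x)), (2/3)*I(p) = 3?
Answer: -3213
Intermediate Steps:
I(p) = 9/2 (I(p) = (3/2)*3 = 9/2)
X = I*√5 (X = √(-2 - 3) = √(-5) = I*√5 ≈ 2.2361*I)
A(x, q) = 33/4 + 5*q/2 (A(x, q) = -3 + (5*(q + 9/2))/2 = -3 + (5*(9/2 + q))/2 = -3 + (45/2 + 5*q)/2 = -3 + (45/4 + 5*q/2) = 33/4 + 5*q/2)
476*A(X, -6) = 476*(33/4 + (5/2)*(-6)) = 476*(33/4 - 15) = 476*(-27/4) = -3213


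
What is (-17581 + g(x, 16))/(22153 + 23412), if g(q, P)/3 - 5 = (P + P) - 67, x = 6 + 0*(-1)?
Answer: -17671/45565 ≈ -0.38782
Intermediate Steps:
x = 6 (x = 6 + 0 = 6)
g(q, P) = -186 + 6*P (g(q, P) = 15 + 3*((P + P) - 67) = 15 + 3*(2*P - 67) = 15 + 3*(-67 + 2*P) = 15 + (-201 + 6*P) = -186 + 6*P)
(-17581 + g(x, 16))/(22153 + 23412) = (-17581 + (-186 + 6*16))/(22153 + 23412) = (-17581 + (-186 + 96))/45565 = (-17581 - 90)*(1/45565) = -17671*1/45565 = -17671/45565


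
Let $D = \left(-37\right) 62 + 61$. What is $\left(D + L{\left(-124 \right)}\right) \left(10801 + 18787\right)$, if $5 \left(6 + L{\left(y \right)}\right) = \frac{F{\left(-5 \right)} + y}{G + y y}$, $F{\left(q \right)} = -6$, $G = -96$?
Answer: $- \frac{126532882281}{1910} \approx -6.6248 \cdot 10^{7}$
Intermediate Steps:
$D = -2233$ ($D = -2294 + 61 = -2233$)
$L{\left(y \right)} = -6 + \frac{-6 + y}{5 \left(-96 + y^{2}\right)}$ ($L{\left(y \right)} = -6 + \frac{\left(-6 + y\right) \frac{1}{-96 + y y}}{5} = -6 + \frac{\left(-6 + y\right) \frac{1}{-96 + y^{2}}}{5} = -6 + \frac{\frac{1}{-96 + y^{2}} \left(-6 + y\right)}{5} = -6 + \frac{-6 + y}{5 \left(-96 + y^{2}\right)}$)
$\left(D + L{\left(-124 \right)}\right) \left(10801 + 18787\right) = \left(-2233 + \frac{2874 - 124 - 30 \left(-124\right)^{2}}{5 \left(-96 + \left(-124\right)^{2}\right)}\right) \left(10801 + 18787\right) = \left(-2233 + \frac{2874 - 124 - 461280}{5 \left(-96 + 15376\right)}\right) 29588 = \left(-2233 + \frac{2874 - 124 - 461280}{5 \cdot 15280}\right) 29588 = \left(-2233 + \frac{1}{5} \cdot \frac{1}{15280} \left(-458530\right)\right) 29588 = \left(-2233 - \frac{45853}{7640}\right) 29588 = \left(- \frac{17105973}{7640}\right) 29588 = - \frac{126532882281}{1910}$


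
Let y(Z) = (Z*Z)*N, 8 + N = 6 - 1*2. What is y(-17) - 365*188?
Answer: -69776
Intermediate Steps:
N = -4 (N = -8 + (6 - 1*2) = -8 + (6 - 2) = -8 + 4 = -4)
y(Z) = -4*Z**2 (y(Z) = (Z*Z)*(-4) = Z**2*(-4) = -4*Z**2)
y(-17) - 365*188 = -4*(-17)**2 - 365*188 = -4*289 - 68620 = -1156 - 68620 = -69776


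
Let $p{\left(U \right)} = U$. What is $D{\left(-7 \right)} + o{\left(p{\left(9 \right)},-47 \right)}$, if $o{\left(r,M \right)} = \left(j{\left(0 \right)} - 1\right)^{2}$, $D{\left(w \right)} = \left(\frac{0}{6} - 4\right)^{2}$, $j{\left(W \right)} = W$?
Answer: $17$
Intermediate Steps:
$D{\left(w \right)} = 16$ ($D{\left(w \right)} = \left(0 \cdot \frac{1}{6} - 4\right)^{2} = \left(0 - 4\right)^{2} = \left(-4\right)^{2} = 16$)
$o{\left(r,M \right)} = 1$ ($o{\left(r,M \right)} = \left(0 - 1\right)^{2} = \left(-1\right)^{2} = 1$)
$D{\left(-7 \right)} + o{\left(p{\left(9 \right)},-47 \right)} = 16 + 1 = 17$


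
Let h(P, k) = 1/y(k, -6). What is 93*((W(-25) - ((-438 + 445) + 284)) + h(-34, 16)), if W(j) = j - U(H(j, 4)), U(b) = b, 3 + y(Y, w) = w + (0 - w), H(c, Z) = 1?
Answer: -29512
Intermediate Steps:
y(Y, w) = -3 (y(Y, w) = -3 + (w + (0 - w)) = -3 + (w - w) = -3 + 0 = -3)
W(j) = -1 + j (W(j) = j - 1*1 = j - 1 = -1 + j)
h(P, k) = -1/3 (h(P, k) = 1/(-3) = -1/3)
93*((W(-25) - ((-438 + 445) + 284)) + h(-34, 16)) = 93*(((-1 - 25) - ((-438 + 445) + 284)) - 1/3) = 93*((-26 - (7 + 284)) - 1/3) = 93*((-26 - 1*291) - 1/3) = 93*((-26 - 291) - 1/3) = 93*(-317 - 1/3) = 93*(-952/3) = -29512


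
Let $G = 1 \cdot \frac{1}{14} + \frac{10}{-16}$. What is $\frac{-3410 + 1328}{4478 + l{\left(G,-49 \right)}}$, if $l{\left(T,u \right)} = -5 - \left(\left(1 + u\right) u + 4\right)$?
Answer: $- \frac{2082}{2117} \approx -0.98347$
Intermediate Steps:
$G = - \frac{31}{56}$ ($G = 1 \cdot \frac{1}{14} + 10 \left(- \frac{1}{16}\right) = \frac{1}{14} - \frac{5}{8} = - \frac{31}{56} \approx -0.55357$)
$l{\left(T,u \right)} = -9 - u \left(1 + u\right)$ ($l{\left(T,u \right)} = -5 - \left(u \left(1 + u\right) + 4\right) = -5 - \left(4 + u \left(1 + u\right)\right) = -9 - u \left(1 + u\right)$)
$\frac{-3410 + 1328}{4478 + l{\left(G,-49 \right)}} = \frac{-3410 + 1328}{4478 - 2361} = - \frac{2082}{4478 - 2361} = - \frac{2082}{2117}$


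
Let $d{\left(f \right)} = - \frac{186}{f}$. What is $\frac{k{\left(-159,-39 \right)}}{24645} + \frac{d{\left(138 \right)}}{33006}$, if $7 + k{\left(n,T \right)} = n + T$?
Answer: $- \frac{3475273}{415754578} \approx -0.008359$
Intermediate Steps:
$k{\left(n,T \right)} = -7 + T + n$ ($k{\left(n,T \right)} = -7 + \left(n + T\right) = -7 + \left(T + n\right) = -7 + T + n$)
$\frac{k{\left(-159,-39 \right)}}{24645} + \frac{d{\left(138 \right)}}{33006} = \frac{-7 - 39 - 159}{24645} + \frac{\left(-186\right) \frac{1}{138}}{33006} = \left(-205\right) \frac{1}{24645} + \left(-186\right) \frac{1}{138} \cdot \frac{1}{33006} = - \frac{41}{4929} - \frac{31}{759138} = - \frac{3475273}{415754578}$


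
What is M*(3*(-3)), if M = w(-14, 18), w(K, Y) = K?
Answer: 126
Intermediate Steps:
M = -14
M*(3*(-3)) = -42*(-3) = -14*(-9) = 126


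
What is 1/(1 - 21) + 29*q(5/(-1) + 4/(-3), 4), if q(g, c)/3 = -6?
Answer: -10441/20 ≈ -522.05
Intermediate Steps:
q(g, c) = -18 (q(g, c) = 3*(-6) = -18)
1/(1 - 21) + 29*q(5/(-1) + 4/(-3), 4) = 1/(1 - 21) + 29*(-18) = 1/(-20) - 522 = -1/20 - 522 = -10441/20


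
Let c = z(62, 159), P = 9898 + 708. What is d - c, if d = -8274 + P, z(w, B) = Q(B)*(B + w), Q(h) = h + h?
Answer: -67946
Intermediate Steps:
Q(h) = 2*h
P = 10606
z(w, B) = 2*B*(B + w) (z(w, B) = (2*B)*(B + w) = 2*B*(B + w))
c = 70278 (c = 2*159*(159 + 62) = 2*159*221 = 70278)
d = 2332 (d = -8274 + 10606 = 2332)
d - c = 2332 - 1*70278 = 2332 - 70278 = -67946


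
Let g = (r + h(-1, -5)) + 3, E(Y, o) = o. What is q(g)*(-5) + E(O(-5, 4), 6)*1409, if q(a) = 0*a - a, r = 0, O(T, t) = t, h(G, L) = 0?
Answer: 8469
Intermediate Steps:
g = 3 (g = (0 + 0) + 3 = 0 + 3 = 3)
q(a) = -a (q(a) = 0 - a = -a)
q(g)*(-5) + E(O(-5, 4), 6)*1409 = -1*3*(-5) + 6*1409 = -3*(-5) + 8454 = 15 + 8454 = 8469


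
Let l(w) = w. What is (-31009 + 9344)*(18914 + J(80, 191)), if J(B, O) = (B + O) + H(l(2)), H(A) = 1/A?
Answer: -831307715/2 ≈ -4.1565e+8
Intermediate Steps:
J(B, O) = 1/2 + B + O (J(B, O) = (B + O) + 1/2 = 1/2 + B + O)
(-31009 + 9344)*(18914 + J(80, 191)) = (-31009 + 9344)*(18914 + (1/2 + 80 + 191)) = -21665*(18914 + 543/2) = -21665*38371/2 = -831307715/2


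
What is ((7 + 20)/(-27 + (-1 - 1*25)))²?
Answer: 729/2809 ≈ 0.25952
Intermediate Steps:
((7 + 20)/(-27 + (-1 - 1*25)))² = (27/(-27 + (-1 - 25)))² = (27/(-27 - 26))² = (27/(-53))² = (27*(-1/53))² = (-27/53)² = 729/2809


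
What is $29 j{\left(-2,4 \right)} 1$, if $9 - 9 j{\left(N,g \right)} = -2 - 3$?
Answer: $\frac{406}{9} \approx 45.111$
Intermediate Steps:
$j{\left(N,g \right)} = \frac{14}{9}$ ($j{\left(N,g \right)} = 1 - \frac{-2 - 3}{9} = 1 - - \frac{5}{9} = 1 + \frac{5}{9} = \frac{14}{9}$)
$29 j{\left(-2,4 \right)} 1 = 29 \cdot \frac{14}{9} \cdot 1 = \frac{406}{9} \cdot 1 = \frac{406}{9}$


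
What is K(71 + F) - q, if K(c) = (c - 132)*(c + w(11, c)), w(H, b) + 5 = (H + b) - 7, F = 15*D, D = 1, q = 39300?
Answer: -47166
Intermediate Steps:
F = 15 (F = 15*1 = 15)
w(H, b) = -12 + H + b (w(H, b) = -5 + ((H + b) - 7) = -5 + (-7 + H + b) = -12 + H + b)
K(c) = (-1 + 2*c)*(-132 + c) (K(c) = (c - 132)*(c + (-12 + 11 + c)) = (-132 + c)*(c + (-1 + c)) = (-132 + c)*(-1 + 2*c) = (-1 + 2*c)*(-132 + c))
K(71 + F) - q = (132 - 265*(71 + 15) + 2*(71 + 15)²) - 1*39300 = (132 - 265*86 + 2*86²) - 39300 = (132 - 22790 + 2*7396) - 39300 = (132 - 22790 + 14792) - 39300 = -7866 - 39300 = -47166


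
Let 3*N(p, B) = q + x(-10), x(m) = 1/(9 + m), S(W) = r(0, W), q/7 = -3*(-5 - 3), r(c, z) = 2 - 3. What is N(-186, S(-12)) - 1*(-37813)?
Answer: 113606/3 ≈ 37869.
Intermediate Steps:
r(c, z) = -1
q = 168 (q = 7*(-3*(-5 - 3)) = 7*(-3*(-8)) = 7*24 = 168)
S(W) = -1
N(p, B) = 167/3 (N(p, B) = (168 + 1/(9 - 10))/3 = (168 + 1/(-1))/3 = (168 - 1)/3 = (1/3)*167 = 167/3)
N(-186, S(-12)) - 1*(-37813) = 167/3 - 1*(-37813) = 167/3 + 37813 = 113606/3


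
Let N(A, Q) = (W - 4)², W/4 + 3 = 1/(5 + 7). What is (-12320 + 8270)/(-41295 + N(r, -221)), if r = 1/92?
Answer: 18225/184723 ≈ 0.098661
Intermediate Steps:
W = -35/3 (W = -12 + 4/(5 + 7) = -12 + 4/12 = -12 + 4*(1/12) = -12 + ⅓ = -35/3 ≈ -11.667)
r = 1/92 ≈ 0.010870
N(A, Q) = 2209/9 (N(A, Q) = (-35/3 - 4)² = (-47/3)² = 2209/9)
(-12320 + 8270)/(-41295 + N(r, -221)) = (-12320 + 8270)/(-41295 + 2209/9) = -4050/(-369446/9) = -4050*(-9/369446) = 18225/184723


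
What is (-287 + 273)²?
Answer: 196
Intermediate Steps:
(-287 + 273)² = (-14)² = 196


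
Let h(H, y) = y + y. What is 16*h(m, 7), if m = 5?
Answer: 224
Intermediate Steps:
h(H, y) = 2*y
16*h(m, 7) = 16*(2*7) = 16*14 = 224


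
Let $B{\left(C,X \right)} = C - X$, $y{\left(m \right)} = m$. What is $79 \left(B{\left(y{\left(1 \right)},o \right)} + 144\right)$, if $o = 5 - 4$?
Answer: $11376$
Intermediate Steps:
$o = 1$
$79 \left(B{\left(y{\left(1 \right)},o \right)} + 144\right) = 79 \left(\left(1 - 1\right) + 144\right) = 79 \left(0 + 144\right) = 79 \cdot 144 = 11376$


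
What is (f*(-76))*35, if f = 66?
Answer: -175560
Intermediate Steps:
(f*(-76))*35 = (66*(-76))*35 = -5016*35 = -175560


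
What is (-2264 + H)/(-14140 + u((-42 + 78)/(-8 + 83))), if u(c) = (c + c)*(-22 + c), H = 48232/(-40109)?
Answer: 14196095000/88745293727 ≈ 0.15996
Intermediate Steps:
H = -48232/40109 (H = 48232*(-1/40109) = -48232/40109 ≈ -1.2025)
u(c) = 2*c*(-22 + c) (u(c) = (2*c)*(-22 + c) = 2*c*(-22 + c))
(-2264 + H)/(-14140 + u((-42 + 78)/(-8 + 83))) = (-2264 - 48232/40109)/(-14140 + 2*((-42 + 78)/(-8 + 83))*(-22 + (-42 + 78)/(-8 + 83))) = -90855008/(40109*(-14140 + 2*(36/75)*(-22 + 36/75))) = -90855008/(40109*(-14140 + 2*(36*(1/75))*(-22 + 36*(1/75)))) = -90855008/(40109*(-14140 + 2*(12/25)*(-22 + 12/25))) = -90855008/(40109*(-14140 + 2*(12/25)*(-538/25))) = -90855008/(40109*(-14140 - 12912/625)) = -90855008/(40109*(-8850412/625)) = -90855008/40109*(-625/8850412) = 14196095000/88745293727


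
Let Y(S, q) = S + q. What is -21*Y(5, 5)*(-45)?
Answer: 9450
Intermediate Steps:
-21*Y(5, 5)*(-45) = -21*(5 + 5)*(-45) = -21*10*(-45) = -210*(-45) = 9450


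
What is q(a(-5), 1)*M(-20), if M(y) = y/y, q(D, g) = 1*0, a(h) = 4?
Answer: 0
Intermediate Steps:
q(D, g) = 0
M(y) = 1
q(a(-5), 1)*M(-20) = 0*1 = 0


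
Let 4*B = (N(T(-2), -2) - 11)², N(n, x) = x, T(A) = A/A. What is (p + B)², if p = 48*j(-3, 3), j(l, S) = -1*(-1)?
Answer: 130321/16 ≈ 8145.1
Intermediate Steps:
j(l, S) = 1
T(A) = 1
p = 48 (p = 48*1 = 48)
B = 169/4 (B = (-2 - 11)²/4 = (¼)*(-13)² = (¼)*169 = 169/4 ≈ 42.250)
(p + B)² = (48 + 169/4)² = (361/4)² = 130321/16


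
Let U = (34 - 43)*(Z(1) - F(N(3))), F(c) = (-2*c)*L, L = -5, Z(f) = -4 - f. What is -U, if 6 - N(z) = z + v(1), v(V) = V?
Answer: -225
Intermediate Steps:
N(z) = 5 - z (N(z) = 6 - (z + 1) = 6 - (1 + z) = 6 + (-1 - z) = 5 - z)
F(c) = 10*c (F(c) = -2*c*(-5) = 10*c)
U = 225 (U = (34 - 43)*((-4 - 1*1) - 10*(5 - 1*3)) = -9*((-4 - 1) - 10*(5 - 3)) = -9*(-5 - 10*2) = -9*(-5 - 1*20) = -9*(-5 - 20) = -9*(-25) = 225)
-U = -1*225 = -225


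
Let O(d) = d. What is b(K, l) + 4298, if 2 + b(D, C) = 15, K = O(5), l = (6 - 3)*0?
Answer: 4311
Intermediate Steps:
l = 0 (l = 3*0 = 0)
K = 5
b(D, C) = 13 (b(D, C) = -2 + 15 = 13)
b(K, l) + 4298 = 13 + 4298 = 4311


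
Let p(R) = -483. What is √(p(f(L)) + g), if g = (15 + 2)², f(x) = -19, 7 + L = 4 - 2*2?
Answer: I*√194 ≈ 13.928*I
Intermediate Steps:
L = -7 (L = -7 + (4 - 2*2) = -7 + (4 - 4) = -7 + 0 = -7)
g = 289 (g = 17² = 289)
√(p(f(L)) + g) = √(-483 + 289) = √(-194) = I*√194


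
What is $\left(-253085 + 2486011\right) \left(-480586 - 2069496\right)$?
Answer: $-5694144399932$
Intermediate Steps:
$\left(-253085 + 2486011\right) \left(-480586 - 2069496\right) = 2232926 \left(-2550082\right) = -5694144399932$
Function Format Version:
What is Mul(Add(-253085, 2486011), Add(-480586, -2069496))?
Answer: -5694144399932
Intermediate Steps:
Mul(Add(-253085, 2486011), Add(-480586, -2069496)) = Mul(2232926, -2550082) = -5694144399932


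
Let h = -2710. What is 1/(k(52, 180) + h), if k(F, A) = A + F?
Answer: -1/2478 ≈ -0.00040355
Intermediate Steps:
1/(k(52, 180) + h) = 1/((180 + 52) - 2710) = 1/(232 - 2710) = 1/(-2478) = -1/2478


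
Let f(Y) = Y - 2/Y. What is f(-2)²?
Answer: 1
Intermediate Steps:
f(Y) = Y - 2/Y
f(-2)² = (-2 - 2/(-2))² = (-2 - 2*(-½))² = (-2 + 1)² = (-1)² = 1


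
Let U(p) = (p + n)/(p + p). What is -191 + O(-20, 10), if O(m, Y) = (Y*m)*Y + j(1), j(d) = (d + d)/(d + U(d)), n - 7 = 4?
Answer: -15335/7 ≈ -2190.7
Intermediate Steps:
n = 11 (n = 7 + 4 = 11)
U(p) = (11 + p)/(2*p) (U(p) = (p + 11)/(p + p) = (11 + p)/((2*p)) = (11 + p)*(1/(2*p)) = (11 + p)/(2*p))
j(d) = 2*d/(d + (11 + d)/(2*d)) (j(d) = (d + d)/(d + (11 + d)/(2*d)) = (2*d)/(d + (11 + d)/(2*d)) = 2*d/(d + (11 + d)/(2*d)))
O(m, Y) = 2/7 + m*Y² (O(m, Y) = (Y*m)*Y + 4*1²/(11 + 1 + 2*1²) = m*Y² + 4*1/(11 + 1 + 2*1) = m*Y² + 4*1/(11 + 1 + 2) = m*Y² + 4*1/14 = m*Y² + 4*1*(1/14) = m*Y² + 2/7 = 2/7 + m*Y²)
-191 + O(-20, 10) = -191 + (2/7 - 20*10²) = -191 + (2/7 - 20*100) = -191 + (2/7 - 2000) = -191 - 13998/7 = -15335/7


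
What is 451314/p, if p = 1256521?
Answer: 451314/1256521 ≈ 0.35918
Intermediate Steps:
451314/p = 451314/1256521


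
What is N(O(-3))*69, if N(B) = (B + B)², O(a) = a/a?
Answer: 276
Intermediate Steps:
O(a) = 1
N(B) = 4*B² (N(B) = (2*B)² = 4*B²)
N(O(-3))*69 = (4*1²)*69 = (4*1)*69 = 4*69 = 276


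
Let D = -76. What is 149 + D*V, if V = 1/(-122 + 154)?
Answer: 1173/8 ≈ 146.63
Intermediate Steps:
V = 1/32 ≈ 0.031250
149 + D*V = 149 - 76*1/32 = 149 - 19/8 = 1173/8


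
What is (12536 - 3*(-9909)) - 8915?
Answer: 33348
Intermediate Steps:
(12536 - 3*(-9909)) - 8915 = (12536 + 29727) - 8915 = 42263 - 8915 = 33348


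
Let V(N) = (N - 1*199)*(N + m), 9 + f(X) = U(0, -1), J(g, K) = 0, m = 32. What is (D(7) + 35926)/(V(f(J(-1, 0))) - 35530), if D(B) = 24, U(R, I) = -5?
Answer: -17975/19682 ≈ -0.91327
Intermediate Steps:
f(X) = -14 (f(X) = -9 - 5 = -14)
V(N) = (-199 + N)*(32 + N) (V(N) = (N - 1*199)*(N + 32) = (N - 199)*(32 + N) = (-199 + N)*(32 + N))
(D(7) + 35926)/(V(f(J(-1, 0))) - 35530) = (24 + 35926)/((-6368 + (-14)² - 167*(-14)) - 35530) = 35950/((-6368 + 196 + 2338) - 35530) = 35950/(-3834 - 35530) = 35950/(-39364) = 35950*(-1/39364) = -17975/19682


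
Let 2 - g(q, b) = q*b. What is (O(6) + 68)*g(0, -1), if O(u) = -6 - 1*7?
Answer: 110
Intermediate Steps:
O(u) = -13 (O(u) = -6 - 7 = -13)
g(q, b) = 2 - b*q (g(q, b) = 2 - q*b = 2 - b*q)
(O(6) + 68)*g(0, -1) = (-13 + 68)*(2 - 1*(-1)*0) = 55*(2 + 0) = 55*2 = 110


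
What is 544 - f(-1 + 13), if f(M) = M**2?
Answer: 400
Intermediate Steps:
544 - f(-1 + 13) = 544 - (-1 + 13)**2 = 544 - 1*12**2 = 544 - 1*144 = 544 - 144 = 400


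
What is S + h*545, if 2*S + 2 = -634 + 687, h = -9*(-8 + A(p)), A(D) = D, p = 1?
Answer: 68721/2 ≈ 34361.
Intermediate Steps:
h = 63 (h = -9*(-8 + 1) = -9*(-7) = 63)
S = 51/2 (S = -1 + (-634 + 687)/2 = -1 + (1/2)*53 = -1 + 53/2 = 51/2 ≈ 25.500)
S + h*545 = 51/2 + 63*545 = 51/2 + 34335 = 68721/2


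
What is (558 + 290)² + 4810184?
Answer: 5529288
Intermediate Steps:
(558 + 290)² + 4810184 = 848² + 4810184 = 719104 + 4810184 = 5529288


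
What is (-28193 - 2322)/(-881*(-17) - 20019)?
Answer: 30515/5042 ≈ 6.0522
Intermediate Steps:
(-28193 - 2322)/(-881*(-17) - 20019) = -30515/(14977 - 20019) = -30515/(-5042) = -30515*(-1/5042) = 30515/5042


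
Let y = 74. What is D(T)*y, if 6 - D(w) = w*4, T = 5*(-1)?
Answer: 1924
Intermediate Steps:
T = -5
D(w) = 6 - 4*w (D(w) = 6 - w*4 = 6 - 4*w)
D(T)*y = (6 - 4*(-5))*74 = (6 + 20)*74 = 26*74 = 1924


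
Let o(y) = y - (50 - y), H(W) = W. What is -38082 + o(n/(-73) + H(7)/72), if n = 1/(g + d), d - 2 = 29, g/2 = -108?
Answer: -18538921153/486180 ≈ -38132.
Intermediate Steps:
g = -216 (g = 2*(-108) = -216)
d = 31 (d = 2 + 29 = 31)
n = -1/185 (n = 1/(-216 + 31) = 1/(-185) = -1/185 ≈ -0.0054054)
o(y) = -50 + 2*y (o(y) = y + (-50 + y) = -50 + 2*y)
-38082 + o(n/(-73) + H(7)/72) = -38082 + (-50 + 2*(-1/185/(-73) + 7/72)) = -38082 + (-50 + 2*(-1/185*(-1/73) + 7*(1/72))) = -38082 + (-50 + 2*(1/13505 + 7/72)) = -38082 + (-50 + 2*(94607/972360)) = -38082 + (-50 + 94607/486180) = -38082 - 24214393/486180 = -18538921153/486180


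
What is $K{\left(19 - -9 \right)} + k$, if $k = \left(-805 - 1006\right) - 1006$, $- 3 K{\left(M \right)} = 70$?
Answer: $- \frac{8521}{3} \approx -2840.3$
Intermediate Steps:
$K{\left(M \right)} = - \frac{70}{3}$ ($K{\left(M \right)} = \left(- \frac{1}{3}\right) 70 = - \frac{70}{3}$)
$k = -2817$ ($k = -1811 - 1006 = -2817$)
$K{\left(19 - -9 \right)} + k = - \frac{70}{3} - 2817 = - \frac{8521}{3}$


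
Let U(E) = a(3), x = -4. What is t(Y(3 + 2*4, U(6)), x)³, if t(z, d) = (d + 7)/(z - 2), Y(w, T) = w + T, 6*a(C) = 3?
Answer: 216/6859 ≈ 0.031491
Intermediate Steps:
a(C) = ½ (a(C) = (⅙)*3 = ½)
U(E) = ½
Y(w, T) = T + w
t(z, d) = (7 + d)/(-2 + z)
t(Y(3 + 2*4, U(6)), x)³ = ((7 - 4)/(-2 + (½ + (3 + 2*4))))³ = (3/(-2 + (½ + (3 + 8))))³ = (3/(-2 + (½ + 11)))³ = (3/(-2 + 23/2))³ = (3/(19/2))³ = ((2/19)*3)³ = (6/19)³ = 216/6859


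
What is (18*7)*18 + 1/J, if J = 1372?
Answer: 3111697/1372 ≈ 2268.0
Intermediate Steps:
(18*7)*18 + 1/J = (18*7)*18 + 1/1372 = 126*18 + 1/1372 = 2268 + 1/1372 = 3111697/1372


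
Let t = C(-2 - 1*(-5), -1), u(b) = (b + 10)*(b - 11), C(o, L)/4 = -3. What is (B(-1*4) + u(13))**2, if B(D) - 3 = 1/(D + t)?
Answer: 613089/256 ≈ 2394.9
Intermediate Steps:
C(o, L) = -12 (C(o, L) = 4*(-3) = -12)
u(b) = (-11 + b)*(10 + b) (u(b) = (10 + b)*(-11 + b) = (-11 + b)*(10 + b))
t = -12
B(D) = 3 + 1/(-12 + D) (B(D) = 3 + 1/(D - 12) = 3 + 1/(-12 + D))
(B(-1*4) + u(13))**2 = ((-35 + 3*(-1*4))/(-12 - 1*4) + (-110 + 13**2 - 1*13))**2 = ((-35 + 3*(-4))/(-12 - 4) + (-110 + 169 - 13))**2 = ((-35 - 12)/(-16) + 46)**2 = (-1/16*(-47) + 46)**2 = (47/16 + 46)**2 = (783/16)**2 = 613089/256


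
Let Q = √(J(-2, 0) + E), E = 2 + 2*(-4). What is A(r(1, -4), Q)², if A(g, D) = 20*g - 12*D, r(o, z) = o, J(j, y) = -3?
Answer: -896 - 1440*I ≈ -896.0 - 1440.0*I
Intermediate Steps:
E = -6 (E = 2 - 8 = -6)
Q = 3*I (Q = √(-3 - 6) = √(-9) = 3*I ≈ 3.0*I)
A(g, D) = -12*D + 20*g
A(r(1, -4), Q)² = (-36*I + 20*1)² = (-36*I + 20)² = (20 - 36*I)²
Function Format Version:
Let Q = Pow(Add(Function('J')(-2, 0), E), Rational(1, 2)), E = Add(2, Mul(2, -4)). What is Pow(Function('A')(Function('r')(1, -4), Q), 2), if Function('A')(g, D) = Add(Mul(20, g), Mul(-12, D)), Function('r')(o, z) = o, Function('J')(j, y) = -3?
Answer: Add(-896, Mul(-1440, I)) ≈ Add(-896.00, Mul(-1440.0, I))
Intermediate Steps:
E = -6 (E = Add(2, -8) = -6)
Q = Mul(3, I) (Q = Pow(Add(-3, -6), Rational(1, 2)) = Pow(-9, Rational(1, 2)) = Mul(3, I) ≈ Mul(3.0000, I))
Function('A')(g, D) = Add(Mul(-12, D), Mul(20, g))
Pow(Function('A')(Function('r')(1, -4), Q), 2) = Pow(Add(Mul(-12, Mul(3, I)), Mul(20, 1)), 2) = Pow(Add(Mul(-36, I), 20), 2) = Pow(Add(20, Mul(-36, I)), 2)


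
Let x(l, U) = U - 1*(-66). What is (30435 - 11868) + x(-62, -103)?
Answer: 18530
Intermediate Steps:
x(l, U) = 66 + U (x(l, U) = U + 66 = 66 + U)
(30435 - 11868) + x(-62, -103) = (30435 - 11868) + (66 - 103) = 18567 - 37 = 18530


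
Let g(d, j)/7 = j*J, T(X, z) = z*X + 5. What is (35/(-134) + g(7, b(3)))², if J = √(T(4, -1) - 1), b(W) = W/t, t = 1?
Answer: 1225/17956 ≈ 0.068222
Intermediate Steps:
b(W) = W (b(W) = W/1 = W*1 = W)
T(X, z) = 5 + X*z (T(X, z) = X*z + 5 = 5 + X*z)
J = 0 (J = √((5 + 4*(-1)) - 1) = √((5 - 4) - 1) = √(1 - 1) = √0 = 0)
g(d, j) = 0 (g(d, j) = 7*(j*0) = 7*0 = 0)
(35/(-134) + g(7, b(3)))² = (35/(-134) + 0)² = (35*(-1/134) + 0)² = (-35/134 + 0)² = (-35/134)² = 1225/17956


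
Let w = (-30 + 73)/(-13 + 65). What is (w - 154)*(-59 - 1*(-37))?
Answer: 87615/26 ≈ 3369.8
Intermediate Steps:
w = 43/52 ≈ 0.82692
(w - 154)*(-59 - 1*(-37)) = (43/52 - 154)*(-59 - 1*(-37)) = -7965*(-59 + 37)/52 = -7965/52*(-22) = 87615/26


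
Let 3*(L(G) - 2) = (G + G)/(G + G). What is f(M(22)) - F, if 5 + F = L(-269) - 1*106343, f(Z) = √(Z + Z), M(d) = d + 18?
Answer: 319037/3 + 4*√5 ≈ 1.0635e+5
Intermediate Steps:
M(d) = 18 + d
f(Z) = √2*√Z (f(Z) = √(2*Z) = √2*√Z)
L(G) = 7/3 (L(G) = 2 + ((G + G)/(G + G))/3 = 2 + ((2*G)/((2*G)))/3 = 2 + ((2*G)*(1/(2*G)))/3 = 2 + (⅓)*1 = 2 + ⅓ = 7/3)
F = -319037/3 (F = -5 + (7/3 - 1*106343) = -5 + (7/3 - 106343) = -5 - 319022/3 = -319037/3 ≈ -1.0635e+5)
f(M(22)) - F = √2*√(18 + 22) - 1*(-319037/3) = √2*√40 + 319037/3 = √2*(2*√10) + 319037/3 = 4*√5 + 319037/3 = 319037/3 + 4*√5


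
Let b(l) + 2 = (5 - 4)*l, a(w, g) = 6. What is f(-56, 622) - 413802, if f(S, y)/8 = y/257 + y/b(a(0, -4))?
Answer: -106022430/257 ≈ -4.1254e+5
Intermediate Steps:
b(l) = -2 + l (b(l) = -2 + (5 - 4)*l = -2 + 1*l = -2 + l)
f(S, y) = 522*y/257 (f(S, y) = 8*(y/257 + y/(-2 + 6)) = 8*(y*(1/257) + y/4) = 8*(y/257 + y*(¼)) = 8*(y/257 + y/4) = 8*(261*y/1028) = 522*y/257)
f(-56, 622) - 413802 = (522/257)*622 - 413802 = 324684/257 - 413802 = -106022430/257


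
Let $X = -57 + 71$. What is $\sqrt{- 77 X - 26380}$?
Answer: $i \sqrt{27458} \approx 165.7 i$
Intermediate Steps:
$X = 14$
$\sqrt{- 77 X - 26380} = \sqrt{\left(-77\right) 14 - 26380} = \sqrt{-1078 - 26380} = \sqrt{-27458} = i \sqrt{27458}$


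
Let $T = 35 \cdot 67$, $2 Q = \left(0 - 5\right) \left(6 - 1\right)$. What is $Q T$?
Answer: $- \frac{58625}{2} \approx -29313.0$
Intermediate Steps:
$Q = - \frac{25}{2}$ ($Q = \frac{\left(0 - 5\right) \left(6 - 1\right)}{2} = \frac{\left(-5\right) 5}{2} = \frac{1}{2} \left(-25\right) = - \frac{25}{2} \approx -12.5$)
$T = 2345$
$Q T = \left(- \frac{25}{2}\right) 2345 = - \frac{58625}{2}$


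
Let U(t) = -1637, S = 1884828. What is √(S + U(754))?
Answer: √1883191 ≈ 1372.3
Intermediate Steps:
√(S + U(754)) = √(1884828 - 1637) = √1883191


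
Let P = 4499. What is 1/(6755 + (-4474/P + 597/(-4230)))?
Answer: 6343590/42843746809 ≈ 0.00014806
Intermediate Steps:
1/(6755 + (-4474/P + 597/(-4230))) = 1/(6755 + (-4474/4499 + 597/(-4230))) = 1/(6755 + (-4474*1/4499 + 597*(-1/4230))) = 1/(6755 + (-4474/4499 - 199/1410)) = 1/(6755 - 7203641/6343590) = 1/(42843746809/6343590) = 6343590/42843746809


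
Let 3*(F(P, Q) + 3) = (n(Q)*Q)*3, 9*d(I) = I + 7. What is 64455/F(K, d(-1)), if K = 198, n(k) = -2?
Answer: -193365/13 ≈ -14874.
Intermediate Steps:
d(I) = 7/9 + I/9 (d(I) = (I + 7)/9 = (7 + I)/9 = 7/9 + I/9)
F(P, Q) = -3 - 2*Q (F(P, Q) = -3 + (-2*Q*3)/3 = -3 + (-6*Q)/3 = -3 - 2*Q)
64455/F(K, d(-1)) = 64455/(-3 - 2*(7/9 + (⅑)*(-1))) = 64455/(-3 - 2*(7/9 - ⅑)) = 64455/(-3 - 2*⅔) = 64455/(-3 - 4/3) = 64455/(-13/3) = 64455*(-3/13) = -193365/13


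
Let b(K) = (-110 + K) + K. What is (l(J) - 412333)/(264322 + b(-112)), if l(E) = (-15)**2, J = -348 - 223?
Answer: -103027/65997 ≈ -1.5611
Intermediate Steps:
b(K) = -110 + 2*K
J = -571
l(E) = 225
(l(J) - 412333)/(264322 + b(-112)) = (225 - 412333)/(264322 + (-110 + 2*(-112))) = -412108/(264322 + (-110 - 224)) = -412108/(264322 - 334) = -412108/263988 = -412108*1/263988 = -103027/65997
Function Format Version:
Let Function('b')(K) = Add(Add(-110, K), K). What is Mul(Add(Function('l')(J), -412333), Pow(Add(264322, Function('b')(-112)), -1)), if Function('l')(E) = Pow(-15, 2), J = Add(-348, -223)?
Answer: Rational(-103027, 65997) ≈ -1.5611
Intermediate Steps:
Function('b')(K) = Add(-110, Mul(2, K))
J = -571
Function('l')(E) = 225
Mul(Add(Function('l')(J), -412333), Pow(Add(264322, Function('b')(-112)), -1)) = Mul(Add(225, -412333), Pow(Add(264322, Add(-110, Mul(2, -112))), -1)) = Mul(-412108, Pow(Add(264322, Add(-110, -224)), -1)) = Mul(-412108, Pow(Add(264322, -334), -1)) = Mul(-412108, Pow(263988, -1)) = Mul(-412108, Rational(1, 263988)) = Rational(-103027, 65997)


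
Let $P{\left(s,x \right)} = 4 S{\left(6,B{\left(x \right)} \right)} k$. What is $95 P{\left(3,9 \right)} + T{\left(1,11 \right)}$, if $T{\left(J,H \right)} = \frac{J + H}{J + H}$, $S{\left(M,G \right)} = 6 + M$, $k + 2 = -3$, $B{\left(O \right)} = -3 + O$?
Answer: $-22799$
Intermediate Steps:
$k = -5$ ($k = -2 - 3 = -5$)
$P{\left(s,x \right)} = -240$ ($P{\left(s,x \right)} = 4 \left(6 + 6\right) \left(-5\right) = 4 \cdot 12 \left(-5\right) = 48 \left(-5\right) = -240$)
$T{\left(J,H \right)} = 1$ ($T{\left(J,H \right)} = \frac{H + J}{H + J} = 1$)
$95 P{\left(3,9 \right)} + T{\left(1,11 \right)} = 95 \left(-240\right) + 1 = -22800 + 1 = -22799$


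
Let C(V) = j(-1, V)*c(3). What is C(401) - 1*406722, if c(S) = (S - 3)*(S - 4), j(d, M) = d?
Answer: -406722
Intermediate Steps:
c(S) = (-4 + S)*(-3 + S) (c(S) = (-3 + S)*(-4 + S) = (-4 + S)*(-3 + S))
C(V) = 0 (C(V) = -(12 + 3² - 7*3) = -(12 + 9 - 21) = -1*0 = 0)
C(401) - 1*406722 = 0 - 1*406722 = 0 - 406722 = -406722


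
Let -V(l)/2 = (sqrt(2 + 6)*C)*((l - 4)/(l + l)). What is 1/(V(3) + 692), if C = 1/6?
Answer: 28026/19393991 - 9*sqrt(2)/38787982 ≈ 0.0014448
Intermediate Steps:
C = 1/6 ≈ 0.16667
V(l) = -sqrt(2)*(-4 + l)/(3*l) (V(l) = -2*sqrt(2 + 6)*(1/6)*(l - 4)/(l + l) = -2*sqrt(8)*(1/6)*(-4 + l)/((2*l)) = -2*(2*sqrt(2))*(1/6)*(-4 + l)*(1/(2*l)) = -2*sqrt(2)/3*(-4 + l)/(2*l) = -sqrt(2)*(-4 + l)/(3*l))
1/(V(3) + 692) = 1/((1/3)*sqrt(2)*(4 - 1*3)/3 + 692) = 1/((1/3)*sqrt(2)*(1/3)*(4 - 3) + 692) = 1/((1/3)*sqrt(2)*(1/3)*1 + 692) = 1/(sqrt(2)/9 + 692) = 1/(692 + sqrt(2)/9)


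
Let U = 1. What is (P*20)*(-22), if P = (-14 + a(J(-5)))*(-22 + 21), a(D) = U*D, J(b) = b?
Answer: -8360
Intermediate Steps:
a(D) = D (a(D) = 1*D = D)
P = 19 (P = (-14 - 5)*(-22 + 21) = -19*(-1) = 19)
(P*20)*(-22) = (19*20)*(-22) = 380*(-22) = -8360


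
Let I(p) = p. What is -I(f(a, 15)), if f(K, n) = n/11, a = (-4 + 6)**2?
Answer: -15/11 ≈ -1.3636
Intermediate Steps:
a = 4 (a = 2**2 = 4)
f(K, n) = n/11 (f(K, n) = n*(1/11) = n/11)
-I(f(a, 15)) = -15/11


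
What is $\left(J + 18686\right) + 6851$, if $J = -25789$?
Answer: $-252$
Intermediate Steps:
$\left(J + 18686\right) + 6851 = \left(-25789 + 18686\right) + 6851 = -7103 + 6851 = -252$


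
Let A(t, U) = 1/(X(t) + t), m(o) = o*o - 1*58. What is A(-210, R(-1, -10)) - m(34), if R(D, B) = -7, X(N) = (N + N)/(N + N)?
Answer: -229483/209 ≈ -1098.0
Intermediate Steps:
X(N) = 1 (X(N) = (2*N)/((2*N)) = (2*N)*(1/(2*N)) = 1)
m(o) = -58 + o² (m(o) = o² - 58 = -58 + o²)
A(t, U) = 1/(1 + t)
A(-210, R(-1, -10)) - m(34) = 1/(1 - 210) - (-58 + 34²) = 1/(-209) - (-58 + 1156) = -1/209 - 1*1098 = -1/209 - 1098 = -229483/209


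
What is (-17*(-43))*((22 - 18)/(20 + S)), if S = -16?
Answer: 731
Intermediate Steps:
(-17*(-43))*((22 - 18)/(20 + S)) = (-17*(-43))*((22 - 18)/(20 - 16)) = 731*(4/4) = 731*(4*(1/4)) = 731*1 = 731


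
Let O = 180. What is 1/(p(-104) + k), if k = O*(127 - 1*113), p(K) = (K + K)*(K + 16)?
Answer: 1/20824 ≈ 4.8021e-5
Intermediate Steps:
p(K) = 2*K*(16 + K) (p(K) = (2*K)*(16 + K) = 2*K*(16 + K))
k = 2520 (k = 180*(127 - 1*113) = 180*(127 - 113) = 180*14 = 2520)
1/(p(-104) + k) = 1/(2*(-104)*(16 - 104) + 2520) = 1/(2*(-104)*(-88) + 2520) = 1/(18304 + 2520) = 1/20824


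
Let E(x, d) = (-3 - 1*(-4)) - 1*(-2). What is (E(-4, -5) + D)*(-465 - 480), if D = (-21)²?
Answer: -419580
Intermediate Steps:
D = 441
E(x, d) = 3 (E(x, d) = (-3 + 4) + 2 = 1 + 2 = 3)
(E(-4, -5) + D)*(-465 - 480) = (3 + 441)*(-465 - 480) = 444*(-945) = -419580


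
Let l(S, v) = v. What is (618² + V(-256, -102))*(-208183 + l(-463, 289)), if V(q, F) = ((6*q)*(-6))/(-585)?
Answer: -5160768140184/65 ≈ -7.9396e+10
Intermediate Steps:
V(q, F) = 4*q/65 (V(q, F) = -36*q*(-1/585) = 4*q/65)
(618² + V(-256, -102))*(-208183 + l(-463, 289)) = (618² + (4/65)*(-256))*(-208183 + 289) = (381924 - 1024/65)*(-207894) = (24824036/65)*(-207894) = -5160768140184/65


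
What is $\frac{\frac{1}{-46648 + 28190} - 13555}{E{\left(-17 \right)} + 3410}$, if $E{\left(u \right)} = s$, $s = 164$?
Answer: $- \frac{250198191}{65968892} \approx -3.7927$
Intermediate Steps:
$E{\left(u \right)} = 164$
$\frac{\frac{1}{-46648 + 28190} - 13555}{E{\left(-17 \right)} + 3410} = \frac{\frac{1}{-46648 + 28190} - 13555}{164 + 3410} = \frac{\frac{1}{-18458} - 13555}{3574} = \left(- \frac{1}{18458} - 13555\right) \frac{1}{3574} = \left(- \frac{250198191}{18458}\right) \frac{1}{3574} = - \frac{250198191}{65968892}$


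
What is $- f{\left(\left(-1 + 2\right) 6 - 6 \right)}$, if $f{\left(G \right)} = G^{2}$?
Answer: $0$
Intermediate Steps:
$- f{\left(\left(-1 + 2\right) 6 - 6 \right)} = - \left(\left(-1 + 2\right) 6 - 6\right)^{2} = - \left(1 \cdot 6 - 6\right)^{2} = - \left(6 - 6\right)^{2} = - 0^{2} = \left(-1\right) 0 = 0$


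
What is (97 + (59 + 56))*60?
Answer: 12720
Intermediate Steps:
(97 + (59 + 56))*60 = (97 + 115)*60 = 212*60 = 12720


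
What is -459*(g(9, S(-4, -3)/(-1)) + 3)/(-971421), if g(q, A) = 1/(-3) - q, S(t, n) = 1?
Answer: -969/323807 ≈ -0.0029925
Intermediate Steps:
g(q, A) = -⅓ - q
-459*(g(9, S(-4, -3)/(-1)) + 3)/(-971421) = -459*((-⅓ - 1*9) + 3)/(-971421) = -459*((-⅓ - 9) + 3)*(-1/971421) = -459*(-28/3 + 3)*(-1/971421) = -459*(-19/3)*(-1/971421) = 2907*(-1/971421) = -969/323807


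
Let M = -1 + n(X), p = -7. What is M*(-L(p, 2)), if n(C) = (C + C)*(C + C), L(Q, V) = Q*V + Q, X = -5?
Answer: 2079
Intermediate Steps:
L(Q, V) = Q + Q*V
n(C) = 4*C² (n(C) = (2*C)*(2*C) = 4*C²)
M = 99 (M = -1 + 4*(-5)² = -1 + 4*25 = -1 + 100 = 99)
M*(-L(p, 2)) = 99*(-(-7)*(1 + 2)) = 99*(-(-7)*3) = 99*(-1*(-21)) = 99*21 = 2079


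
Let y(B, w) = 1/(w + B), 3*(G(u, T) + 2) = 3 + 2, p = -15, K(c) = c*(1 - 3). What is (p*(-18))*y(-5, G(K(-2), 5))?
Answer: -405/8 ≈ -50.625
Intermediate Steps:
K(c) = -2*c (K(c) = c*(-2) = -2*c)
G(u, T) = -⅓ (G(u, T) = -2 + (3 + 2)/3 = -2 + (⅓)*5 = -2 + 5/3 = -⅓)
y(B, w) = 1/(B + w)
(p*(-18))*y(-5, G(K(-2), 5)) = (-15*(-18))/(-5 - ⅓) = 270/(-16/3) = 270*(-3/16) = -405/8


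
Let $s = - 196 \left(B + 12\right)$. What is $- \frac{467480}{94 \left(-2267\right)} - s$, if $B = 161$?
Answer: $\frac{3613097232}{106549} \approx 33910.0$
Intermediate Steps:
$s = -33908$ ($s = - 196 \left(161 + 12\right) = \left(-196\right) 173 = -33908$)
$- \frac{467480}{94 \left(-2267\right)} - s = - \frac{467480}{94 \left(-2267\right)} - -33908 = - \frac{467480}{-213098} + 33908 = \left(-467480\right) \left(- \frac{1}{213098}\right) + 33908 = \frac{233740}{106549} + 33908 = \frac{3613097232}{106549}$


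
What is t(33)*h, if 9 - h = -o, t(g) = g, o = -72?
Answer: -2079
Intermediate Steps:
h = -63 (h = 9 - (-1)*(-72) = 9 - 1*72 = 9 - 72 = -63)
t(33)*h = 33*(-63) = -2079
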